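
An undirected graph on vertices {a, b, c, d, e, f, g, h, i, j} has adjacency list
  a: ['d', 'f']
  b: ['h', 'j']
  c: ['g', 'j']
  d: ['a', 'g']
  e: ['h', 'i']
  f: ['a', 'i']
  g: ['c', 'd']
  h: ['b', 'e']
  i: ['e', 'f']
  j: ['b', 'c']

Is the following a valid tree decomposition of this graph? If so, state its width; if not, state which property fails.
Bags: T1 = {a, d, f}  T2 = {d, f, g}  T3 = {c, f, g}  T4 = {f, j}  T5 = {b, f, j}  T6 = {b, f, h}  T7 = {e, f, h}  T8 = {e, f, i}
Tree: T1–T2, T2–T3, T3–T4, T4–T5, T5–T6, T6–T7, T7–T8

No — edge (c,j) lies in no bag.

A tree decomposition must satisfy three properties: every vertex lies in some bag; for every edge, both endpoints lie together in some bag; and for every vertex, the bags containing it form a connected subtree. Here edge (c,j) lies in no bag, so the decomposition is invalid.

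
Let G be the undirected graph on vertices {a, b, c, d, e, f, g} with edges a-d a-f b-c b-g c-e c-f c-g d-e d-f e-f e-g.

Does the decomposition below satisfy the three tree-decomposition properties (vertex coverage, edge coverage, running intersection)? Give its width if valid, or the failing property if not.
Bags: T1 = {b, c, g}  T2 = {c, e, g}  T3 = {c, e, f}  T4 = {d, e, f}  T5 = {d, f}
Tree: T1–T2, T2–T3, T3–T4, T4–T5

A tree decomposition must satisfy three properties: every vertex lies in some bag; for every edge, both endpoints lie together in some bag; and for every vertex, the bags containing it form a connected subtree. Here vertex a appears in no bag, so the decomposition is invalid.

No — vertex a appears in no bag.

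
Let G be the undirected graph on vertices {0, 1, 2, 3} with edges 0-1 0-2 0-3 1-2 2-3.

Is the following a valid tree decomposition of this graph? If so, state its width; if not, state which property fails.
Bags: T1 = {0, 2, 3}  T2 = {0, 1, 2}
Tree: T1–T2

Checking the three conditions: (i) the bags cover all of {0, 1, 2, 3}; (ii) for each edge, some bag contains both endpoints; (iii) the bags containing any fixed vertex form a subtree. All hold, so the decomposition is valid with width 3 − 1 = 2.

Yes; width 2.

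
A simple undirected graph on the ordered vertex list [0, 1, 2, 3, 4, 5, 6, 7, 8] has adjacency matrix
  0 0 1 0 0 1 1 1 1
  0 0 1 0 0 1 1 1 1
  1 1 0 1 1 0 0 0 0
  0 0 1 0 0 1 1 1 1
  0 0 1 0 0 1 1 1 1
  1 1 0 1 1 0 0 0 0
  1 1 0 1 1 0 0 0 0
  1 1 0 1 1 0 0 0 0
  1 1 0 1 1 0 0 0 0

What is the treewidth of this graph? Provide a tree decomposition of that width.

The largest bag has 5 vertices, giving width 4; this decomposition certifies tw(G) ≤ 4. For the lower bound: the 5 vertex sets {0,6}, {1,8}, {2,4}, {3}, {5} are disjoint, each induces a connected subgraph, and every pair is joined by at least one edge of G. Contracting each set to a single vertex therefore yields K_{5} as a minor, and since treewidth is minor-monotone, tw(G) ≥ tw(K_{5}) = 4. Therefore the treewidth is 4.

Treewidth 4.
One optimal decomposition is:
Bags: B1 = {0, 1, 3, 4, 6}  B2 = {0, 1, 3, 4, 8}  B3 = {0, 1, 2, 3, 4}  B4 = {0, 1, 3, 4, 5}  B5 = {0, 1, 3, 4, 7}
Tree: B1–B2, B2–B3, B3–B4, B4–B5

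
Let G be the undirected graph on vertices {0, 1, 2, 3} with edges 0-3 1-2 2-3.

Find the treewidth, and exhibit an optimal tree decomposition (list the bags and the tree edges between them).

Treewidth 1.
Bags: B1 = {2, 3}  B2 = {1, 2}  B3 = {0, 3}
Tree: B1–B2, B1–B3

Every bag has size at most 2, so the width is 2 − 1 = 1 and tw(G) ≤ 1. Any graph with an edge has treewidth ≥ 1, and G has the edge 2–3. Combining the bounds, tw(G) = 1.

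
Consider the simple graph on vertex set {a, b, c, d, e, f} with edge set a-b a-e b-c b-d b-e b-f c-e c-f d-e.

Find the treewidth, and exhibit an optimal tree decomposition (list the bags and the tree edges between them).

Every bag has size at most 3, so the width is 3 − 1 = 2 and tw(G) ≤ 2. On the other hand G contains the 3-clique {b, d, e}. A clique must lie in a single bag of any decomposition, so no decomposition can have width below 2. Hence tw(G) = 2 exactly.

Treewidth 2.
One such decomposition:
Bags: B1 = {b, c, e}  B2 = {a, b, e}  B3 = {b, d, e}  B4 = {b, c, f}
Tree: B1–B2, B2–B3, B1–B4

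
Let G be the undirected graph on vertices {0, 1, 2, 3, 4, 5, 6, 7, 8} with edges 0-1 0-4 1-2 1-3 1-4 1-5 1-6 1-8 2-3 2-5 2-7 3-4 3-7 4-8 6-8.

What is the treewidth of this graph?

A width-2 tree decomposition is:
Bags: B1 = {0, 1, 4}  B2 = {1, 4, 8}  B3 = {1, 3, 4}  B4 = {1, 2, 3}  B5 = {2, 3, 7}  B6 = {1, 2, 5}  B7 = {1, 6, 8}
Tree: B1–B2, B2–B3, B3–B4, B4–B5, B4–B6, B2–B7
The largest bag has 3 vertices, giving width 2; this decomposition certifies tw(G) ≤ 2. On the other hand G contains the 3-clique {1, 2, 3}. A clique must lie in a single bag of any decomposition, so no decomposition can have width below 2. Combining the bounds, tw(G) = 2.

2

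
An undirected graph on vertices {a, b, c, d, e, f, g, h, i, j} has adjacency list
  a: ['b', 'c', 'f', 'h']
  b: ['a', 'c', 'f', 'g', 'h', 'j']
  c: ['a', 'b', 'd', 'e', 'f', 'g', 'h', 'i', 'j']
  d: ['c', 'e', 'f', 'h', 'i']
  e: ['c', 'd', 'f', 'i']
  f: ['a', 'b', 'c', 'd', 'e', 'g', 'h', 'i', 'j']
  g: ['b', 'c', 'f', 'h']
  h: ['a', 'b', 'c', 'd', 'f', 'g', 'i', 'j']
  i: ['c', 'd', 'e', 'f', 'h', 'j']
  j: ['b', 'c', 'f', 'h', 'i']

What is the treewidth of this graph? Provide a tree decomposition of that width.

Treewidth 4.
One optimal decomposition is:
Bags: B1 = {a, b, c, f, h}  B2 = {b, c, f, g, h}  B3 = {b, c, f, h, j}  B4 = {c, f, h, i, j}  B5 = {c, d, f, h, i}  B6 = {c, d, e, f, i}
Tree: B1–B2, B1–B3, B3–B4, B4–B5, B5–B6

Every bag has size at most 5, so the width is 5 − 1 = 4 and tw(G) ≤ 4. On the other hand G contains the 5-clique {c, d, e, f, i}. A clique must lie in a single bag of any decomposition, so no decomposition can have width below 4. Hence tw(G) = 4 exactly.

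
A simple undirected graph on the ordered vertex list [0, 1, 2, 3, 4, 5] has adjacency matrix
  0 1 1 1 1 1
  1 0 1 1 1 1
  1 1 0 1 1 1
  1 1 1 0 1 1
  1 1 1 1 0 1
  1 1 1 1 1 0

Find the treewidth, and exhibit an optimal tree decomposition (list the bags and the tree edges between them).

A single bag containing all 6 vertices is trivially a valid decomposition of width 5. Conversely, {0, 1, 2, 3, 4, 5} is a clique of size 6, and the vertices of any clique must share a bag in every tree decomposition; so some bag has ≥ 6 vertices and tw(G) ≥ 5. Therefore the treewidth is 5.

Treewidth 5.
Bags: B1 = {0, 1, 2, 3, 4, 5}
Tree: (single bag)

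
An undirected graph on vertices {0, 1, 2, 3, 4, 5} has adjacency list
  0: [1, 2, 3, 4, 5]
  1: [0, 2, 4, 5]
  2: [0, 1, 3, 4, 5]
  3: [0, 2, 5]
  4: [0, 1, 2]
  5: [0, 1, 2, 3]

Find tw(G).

A width-3 tree decomposition is:
Bags: B1 = {0, 1, 2, 5}  B2 = {0, 1, 2, 4}  B3 = {0, 2, 3, 5}
Tree: B1–B2, B1–B3
Every bag has size at most 4, so the width is 4 − 1 = 3 and tw(G) ≤ 3. For the lower bound, the 4 vertices {0, 1, 2, 4} are pairwise adjacent, and any tree decomposition puts a clique entirely inside one bag — forcing width ≥ 3. Combining the bounds, tw(G) = 3.

3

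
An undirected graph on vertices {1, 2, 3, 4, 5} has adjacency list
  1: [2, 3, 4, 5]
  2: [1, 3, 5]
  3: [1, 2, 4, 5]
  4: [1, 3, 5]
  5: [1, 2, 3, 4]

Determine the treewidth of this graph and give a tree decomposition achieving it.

Treewidth 3.
One such decomposition:
Bags: B1 = {1, 2, 3, 5}  B2 = {1, 3, 4, 5}
Tree: B1–B2

Each bag holds 4 vertices, so the decomposition has width 3, which upper-bounds the treewidth. For the lower bound, the 4 vertices {1, 2, 3, 5} are pairwise adjacent, and any tree decomposition puts a clique entirely inside one bag — forcing width ≥ 3. The upper and lower bounds meet at 3, so that is the treewidth.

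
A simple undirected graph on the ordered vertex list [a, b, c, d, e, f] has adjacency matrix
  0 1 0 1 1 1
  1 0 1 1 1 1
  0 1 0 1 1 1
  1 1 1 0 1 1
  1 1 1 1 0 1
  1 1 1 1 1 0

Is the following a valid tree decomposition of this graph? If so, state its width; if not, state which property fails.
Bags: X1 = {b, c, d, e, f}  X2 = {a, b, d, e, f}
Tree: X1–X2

Yes; width 4.

Checking the three conditions: (i) the bags cover all of {a, b, c, d, e, f}; (ii) for each edge, some bag contains both endpoints; (iii) the bags containing any fixed vertex form a subtree. All hold, so the decomposition is valid with width 5 − 1 = 4.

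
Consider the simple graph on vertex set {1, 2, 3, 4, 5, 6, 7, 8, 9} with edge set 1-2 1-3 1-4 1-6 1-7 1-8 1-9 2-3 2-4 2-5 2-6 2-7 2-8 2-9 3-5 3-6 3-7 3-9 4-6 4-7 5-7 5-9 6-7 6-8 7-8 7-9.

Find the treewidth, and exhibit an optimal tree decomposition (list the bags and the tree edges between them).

Every bag has size at most 5, so the width is 5 − 1 = 4 and tw(G) ≤ 4. For the lower bound, the 5 vertices {1, 2, 3, 7, 9} are pairwise adjacent, and any tree decomposition puts a clique entirely inside one bag — forcing width ≥ 4. The upper and lower bounds meet at 4, so that is the treewidth.

Treewidth 4.
One such decomposition:
Bags: B1 = {1, 2, 6, 7, 8}  B2 = {1, 2, 3, 6, 7}  B3 = {1, 2, 3, 7, 9}  B4 = {2, 3, 5, 7, 9}  B5 = {1, 2, 4, 6, 7}
Tree: B1–B2, B2–B3, B3–B4, B1–B5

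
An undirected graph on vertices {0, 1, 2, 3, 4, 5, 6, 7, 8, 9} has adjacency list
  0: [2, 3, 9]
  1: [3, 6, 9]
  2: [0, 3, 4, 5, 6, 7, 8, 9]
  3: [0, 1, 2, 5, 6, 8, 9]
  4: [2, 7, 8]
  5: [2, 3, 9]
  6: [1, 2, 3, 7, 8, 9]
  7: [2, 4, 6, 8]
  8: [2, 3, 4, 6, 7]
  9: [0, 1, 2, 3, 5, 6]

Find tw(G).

3

A width-3 tree decomposition is:
Bags: B1 = {2, 3, 6, 8}  B2 = {2, 3, 6, 9}  B3 = {2, 6, 7, 8}  B4 = {2, 3, 5, 9}  B5 = {2, 4, 7, 8}  B6 = {0, 2, 3, 9}  B7 = {1, 3, 6, 9}
Tree: B1–B2, B1–B3, B2–B4, B3–B5, B4–B6, B2–B7
Each bag holds 4 vertices, so the decomposition has width 3, which upper-bounds the treewidth. For the lower bound, the 4 vertices {1, 3, 6, 9} are pairwise adjacent, and any tree decomposition puts a clique entirely inside one bag — forcing width ≥ 3. The upper and lower bounds meet at 3, so that is the treewidth.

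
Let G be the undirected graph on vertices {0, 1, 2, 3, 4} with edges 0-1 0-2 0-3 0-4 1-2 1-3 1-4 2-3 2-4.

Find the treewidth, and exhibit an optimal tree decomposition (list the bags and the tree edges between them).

Each bag holds 4 vertices, so the decomposition has width 3, which upper-bounds the treewidth. For the lower bound, the 4 vertices {0, 1, 2, 3} are pairwise adjacent, and any tree decomposition puts a clique entirely inside one bag — forcing width ≥ 3. The upper and lower bounds meet at 3, so that is the treewidth.

Treewidth 3.
One such decomposition:
Bags: B1 = {0, 1, 2, 3}  B2 = {0, 1, 2, 4}
Tree: B1–B2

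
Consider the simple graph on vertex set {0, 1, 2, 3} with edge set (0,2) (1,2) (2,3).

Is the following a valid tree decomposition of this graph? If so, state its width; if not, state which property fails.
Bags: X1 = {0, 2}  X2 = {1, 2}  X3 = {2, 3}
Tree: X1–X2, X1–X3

Yes; width 1.

Vertex coverage: the bags together contain {0, 1, 2, 3}, the full vertex set. Edge coverage: each edge of G has both endpoints in at least one bag. Running intersection: for every vertex, the bags containing it form a connected subtree. All three properties hold, so this is a valid tree decomposition of width max|bag| − 1 = 1, and hence tw(G) ≤ 1.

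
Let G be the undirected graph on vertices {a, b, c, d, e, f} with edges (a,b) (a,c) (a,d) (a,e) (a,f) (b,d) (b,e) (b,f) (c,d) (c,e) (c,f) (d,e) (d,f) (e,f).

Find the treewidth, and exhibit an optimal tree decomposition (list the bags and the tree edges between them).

The largest bag has 5 vertices, giving width 4; this decomposition certifies tw(G) ≤ 4. Conversely, {a, c, d, e, f} is a clique of size 5, and the vertices of any clique must share a bag in every tree decomposition; so some bag has ≥ 5 vertices and tw(G) ≥ 4. The upper and lower bounds meet at 4, so that is the treewidth.

Treewidth 4.
One such decomposition:
Bags: B1 = {a, c, d, e, f}  B2 = {a, b, d, e, f}
Tree: B1–B2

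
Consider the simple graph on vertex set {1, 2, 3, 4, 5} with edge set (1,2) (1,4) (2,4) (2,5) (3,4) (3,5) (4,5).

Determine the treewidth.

A width-2 tree decomposition is:
Bags: B1 = {1, 2, 4}  B2 = {2, 4, 5}  B3 = {3, 4, 5}
Tree: B1–B2, B2–B3
Every bag has size at most 3, so the width is 3 − 1 = 2 and tw(G) ≤ 2. Conversely, {1, 2, 4} is a clique of size 3, and the vertices of any clique must share a bag in every tree decomposition; so some bag has ≥ 3 vertices and tw(G) ≥ 2. Hence tw(G) = 2 exactly.

2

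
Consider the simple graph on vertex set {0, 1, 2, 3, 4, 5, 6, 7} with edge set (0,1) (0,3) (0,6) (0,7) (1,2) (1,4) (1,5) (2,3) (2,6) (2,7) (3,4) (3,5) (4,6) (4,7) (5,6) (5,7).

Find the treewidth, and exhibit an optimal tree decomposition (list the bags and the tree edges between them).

The largest bag has 5 vertices, giving width 4; this decomposition certifies tw(G) ≤ 4. For the lower bound: the 5 vertex sets {1,5}, {0,7}, {4,6}, {3}, {2} are disjoint, each induces a connected subgraph, and every pair is joined by at least one edge of G. Contracting each set to a single vertex therefore yields K_{5} as a minor, and since treewidth is minor-monotone, tw(G) ≥ tw(K_{5}) = 4. Hence tw(G) = 4 exactly.

Treewidth 4.
Bags: B1 = {1, 3, 5, 6, 7}  B2 = {0, 1, 3, 6, 7}  B3 = {1, 3, 4, 6, 7}  B4 = {1, 2, 3, 6, 7}
Tree: B1–B2, B2–B3, B3–B4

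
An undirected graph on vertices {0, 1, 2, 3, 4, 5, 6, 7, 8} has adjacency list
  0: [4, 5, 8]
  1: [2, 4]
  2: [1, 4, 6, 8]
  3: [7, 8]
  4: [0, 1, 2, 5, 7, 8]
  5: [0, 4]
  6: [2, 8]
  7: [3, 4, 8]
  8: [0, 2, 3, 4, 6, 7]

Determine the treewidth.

2

A width-2 tree decomposition is:
Bags: B1 = {4, 7, 8}  B2 = {2, 4, 8}  B3 = {3, 7, 8}  B4 = {2, 6, 8}  B5 = {1, 2, 4}  B6 = {0, 4, 8}  B7 = {0, 4, 5}
Tree: B1–B2, B1–B3, B2–B4, B2–B5, B1–B6, B6–B7
Every bag has size at most 3, so the width is 3 − 1 = 2 and tw(G) ≤ 2. On the other hand G contains the 3-clique {3, 7, 8}. A clique must lie in a single bag of any decomposition, so no decomposition can have width below 2. The upper and lower bounds meet at 2, so that is the treewidth.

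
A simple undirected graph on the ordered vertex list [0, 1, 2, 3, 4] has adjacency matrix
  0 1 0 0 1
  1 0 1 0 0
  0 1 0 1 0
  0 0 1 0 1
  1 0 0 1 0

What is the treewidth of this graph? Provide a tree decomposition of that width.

The largest bag has 3 vertices, giving width 2; this decomposition certifies tw(G) ≤ 2. For the lower bound, G contains the cycle 4–3–2–1–0–4, so G is not a forest; only forests have treewidth ≤ 1, hence tw(G) ≥ 2. The upper and lower bounds meet at 2, so that is the treewidth.

Treewidth 2.
Bags: B1 = {2, 3, 4}  B2 = {1, 2, 4}  B3 = {0, 1, 4}
Tree: B1–B2, B2–B3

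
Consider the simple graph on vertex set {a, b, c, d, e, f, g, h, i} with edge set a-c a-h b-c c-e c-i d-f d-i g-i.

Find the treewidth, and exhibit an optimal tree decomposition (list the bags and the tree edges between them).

Treewidth 1.
One optimal decomposition is:
Bags: B1 = {d, i}  B2 = {d, f}  B3 = {c, i}  B4 = {a, c}  B5 = {b, c}  B6 = {c, e}  B7 = {g, i}  B8 = {a, h}
Tree: B1–B2, B1–B3, B3–B4, B3–B5, B4–B6, B3–B7, B4–B8

Each bag holds 2 vertices, so the decomposition has width 1, which upper-bounds the treewidth. Since G has at least one edge (e.g. i–d), it is not an edgeless graph, so tw(G) ≥ 1. Combining the bounds, tw(G) = 1.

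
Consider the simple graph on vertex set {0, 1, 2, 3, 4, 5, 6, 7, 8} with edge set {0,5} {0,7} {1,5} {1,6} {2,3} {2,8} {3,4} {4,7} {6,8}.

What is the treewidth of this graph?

2

A width-2 tree decomposition is:
Bags: B1 = {3, 4, 7}  B2 = {0, 3, 7}  B3 = {0, 3, 5}  B4 = {1, 3, 5}  B5 = {1, 3, 6}  B6 = {3, 6, 8}  B7 = {2, 3, 8}
Tree: B1–B2, B2–B3, B3–B4, B4–B5, B5–B6, B6–B7
Every bag has size at most 3, so the width is 3 − 1 = 2 and tw(G) ≤ 2. For the lower bound, G contains the cycle 3–4–7–0–5–1–6–8–2–3, so G is not a forest; only forests have treewidth ≤ 1, hence tw(G) ≥ 2. The upper and lower bounds meet at 2, so that is the treewidth.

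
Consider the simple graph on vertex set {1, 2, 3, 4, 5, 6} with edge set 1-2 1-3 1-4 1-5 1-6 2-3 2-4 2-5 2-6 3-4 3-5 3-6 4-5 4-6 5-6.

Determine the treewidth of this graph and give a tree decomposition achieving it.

Treewidth 5.
Bags: B1 = {1, 2, 3, 4, 5, 6}
Tree: (single bag)

A single bag containing all 6 vertices is trivially a valid decomposition of width 5. On the other hand G contains the 6-clique {1, 2, 3, 4, 5, 6}. A clique must lie in a single bag of any decomposition, so no decomposition can have width below 5. Therefore the treewidth is 5.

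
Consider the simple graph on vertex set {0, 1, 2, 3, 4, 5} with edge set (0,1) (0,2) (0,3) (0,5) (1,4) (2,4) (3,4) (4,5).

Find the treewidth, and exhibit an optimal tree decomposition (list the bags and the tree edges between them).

The largest bag has 3 vertices, giving width 2; this decomposition certifies tw(G) ≤ 2. For the lower bound, G contains the cycle 0–2–4–3–0, so G is not a forest; only forests have treewidth ≤ 1, hence tw(G) ≥ 2. Hence tw(G) = 2 exactly.

Treewidth 2.
One optimal decomposition is:
Bags: B1 = {0, 2, 4}  B2 = {0, 3, 4}  B3 = {0, 1, 4}  B4 = {0, 4, 5}
Tree: B1–B2, B2–B3, B3–B4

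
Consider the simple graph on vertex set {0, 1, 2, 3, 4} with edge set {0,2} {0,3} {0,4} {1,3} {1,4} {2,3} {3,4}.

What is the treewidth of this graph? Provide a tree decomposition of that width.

The largest bag has 3 vertices, giving width 2; this decomposition certifies tw(G) ≤ 2. For the lower bound, the 3 vertices {0, 2, 3} are pairwise adjacent, and any tree decomposition puts a clique entirely inside one bag — forcing width ≥ 2. The upper and lower bounds meet at 2, so that is the treewidth.

Treewidth 2.
One optimal decomposition is:
Bags: B1 = {0, 2, 3}  B2 = {0, 3, 4}  B3 = {1, 3, 4}
Tree: B1–B2, B2–B3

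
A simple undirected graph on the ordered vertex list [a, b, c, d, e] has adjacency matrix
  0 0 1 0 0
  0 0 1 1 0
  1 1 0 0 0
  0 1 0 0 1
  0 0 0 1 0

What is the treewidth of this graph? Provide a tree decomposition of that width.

Treewidth 1.
One such decomposition:
Bags: B1 = {b, c}  B2 = {a, c}  B3 = {b, d}  B4 = {d, e}
Tree: B1–B2, B1–B3, B3–B4

Each bag holds 2 vertices, so the decomposition has width 1, which upper-bounds the treewidth. G has an edge, so its treewidth is at least 1. Combining the bounds, tw(G) = 1.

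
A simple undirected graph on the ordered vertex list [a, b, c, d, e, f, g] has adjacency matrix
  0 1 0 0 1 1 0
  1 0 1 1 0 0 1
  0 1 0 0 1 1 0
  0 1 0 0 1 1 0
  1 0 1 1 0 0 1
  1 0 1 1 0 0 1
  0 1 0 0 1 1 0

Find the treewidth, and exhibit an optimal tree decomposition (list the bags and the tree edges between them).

The largest bag has 4 vertices, giving width 3; this decomposition certifies tw(G) ≤ 3. For the lower bound: the 4 vertex sets {a,f}, {b,g}, {e}, {d} are disjoint, each induces a connected subgraph, and every pair is joined by at least one edge of G. Contracting each set to a single vertex therefore yields K_{4} as a minor, and since treewidth is minor-monotone, tw(G) ≥ tw(K_{4}) = 3. Therefore the treewidth is 3.

Treewidth 3.
One optimal decomposition is:
Bags: B1 = {a, b, e, f}  B2 = {b, e, f, g}  B3 = {b, d, e, f}  B4 = {b, c, e, f}
Tree: B1–B2, B2–B3, B3–B4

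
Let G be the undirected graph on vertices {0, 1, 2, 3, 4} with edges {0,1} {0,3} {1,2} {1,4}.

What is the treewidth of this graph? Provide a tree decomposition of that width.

Every bag has size at most 2, so the width is 2 − 1 = 1 and tw(G) ≤ 1. Any graph with an edge has treewidth ≥ 1, and G has the edge 4–1. Combining the bounds, tw(G) = 1.

Treewidth 1.
One such decomposition:
Bags: B1 = {1, 4}  B2 = {1, 2}  B3 = {0, 1}  B4 = {0, 3}
Tree: B1–B2, B2–B3, B3–B4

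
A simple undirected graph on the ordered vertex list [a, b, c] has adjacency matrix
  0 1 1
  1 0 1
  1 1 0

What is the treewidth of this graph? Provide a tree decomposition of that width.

A single bag containing all 3 vertices is trivially a valid decomposition of width 2. On the other hand G contains the 3-clique {a, b, c}. A clique must lie in a single bag of any decomposition, so no decomposition can have width below 2. Therefore the treewidth is 2.

Treewidth 2.
One optimal decomposition is:
Bags: B1 = {a, b, c}
Tree: (single bag)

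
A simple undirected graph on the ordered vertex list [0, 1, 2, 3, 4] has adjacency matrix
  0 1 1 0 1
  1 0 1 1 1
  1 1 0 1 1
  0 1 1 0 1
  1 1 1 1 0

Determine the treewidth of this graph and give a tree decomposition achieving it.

Each bag holds 4 vertices, so the decomposition has width 3, which upper-bounds the treewidth. On the other hand G contains the 4-clique {0, 1, 2, 4}. A clique must lie in a single bag of any decomposition, so no decomposition can have width below 3. Therefore the treewidth is 3.

Treewidth 3.
One such decomposition:
Bags: B1 = {0, 1, 2, 4}  B2 = {1, 2, 3, 4}
Tree: B1–B2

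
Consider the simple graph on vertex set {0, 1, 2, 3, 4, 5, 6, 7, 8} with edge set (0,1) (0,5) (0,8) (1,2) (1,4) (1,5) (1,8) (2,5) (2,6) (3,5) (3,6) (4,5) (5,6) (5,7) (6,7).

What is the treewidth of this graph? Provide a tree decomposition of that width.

Every bag has size at most 3, so the width is 3 − 1 = 2 and tw(G) ≤ 2. Conversely, {0, 1, 8} is a clique of size 3, and the vertices of any clique must share a bag in every tree decomposition; so some bag has ≥ 3 vertices and tw(G) ≥ 2. The upper and lower bounds meet at 2, so that is the treewidth.

Treewidth 2.
One optimal decomposition is:
Bags: B1 = {2, 5, 6}  B2 = {1, 2, 5}  B3 = {0, 1, 5}  B4 = {5, 6, 7}  B5 = {1, 4, 5}  B6 = {3, 5, 6}  B7 = {0, 1, 8}
Tree: B1–B2, B2–B3, B1–B4, B3–B5, B4–B6, B3–B7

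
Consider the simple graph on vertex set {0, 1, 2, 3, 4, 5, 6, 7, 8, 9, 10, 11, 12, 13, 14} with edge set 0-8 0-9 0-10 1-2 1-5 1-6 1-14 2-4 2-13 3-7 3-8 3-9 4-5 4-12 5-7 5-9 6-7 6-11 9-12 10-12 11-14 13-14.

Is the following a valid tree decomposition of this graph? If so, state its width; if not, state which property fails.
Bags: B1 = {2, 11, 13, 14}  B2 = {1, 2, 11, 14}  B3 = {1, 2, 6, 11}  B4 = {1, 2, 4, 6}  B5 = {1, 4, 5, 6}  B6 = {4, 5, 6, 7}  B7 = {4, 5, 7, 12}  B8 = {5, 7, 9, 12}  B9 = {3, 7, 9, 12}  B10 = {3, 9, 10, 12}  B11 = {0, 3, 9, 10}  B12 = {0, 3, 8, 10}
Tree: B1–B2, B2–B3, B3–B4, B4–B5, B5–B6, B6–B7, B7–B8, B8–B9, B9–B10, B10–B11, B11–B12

Yes; width 3.

Checking the three conditions: (i) the bags cover all of {0, 1, 2, 3, 4, 5, 6, 7, 8, 9, 10, 11, 12, 13, 14}; (ii) for each edge, some bag contains both endpoints; (iii) the bags containing any fixed vertex form a subtree. All hold, so the decomposition is valid with width 4 − 1 = 3.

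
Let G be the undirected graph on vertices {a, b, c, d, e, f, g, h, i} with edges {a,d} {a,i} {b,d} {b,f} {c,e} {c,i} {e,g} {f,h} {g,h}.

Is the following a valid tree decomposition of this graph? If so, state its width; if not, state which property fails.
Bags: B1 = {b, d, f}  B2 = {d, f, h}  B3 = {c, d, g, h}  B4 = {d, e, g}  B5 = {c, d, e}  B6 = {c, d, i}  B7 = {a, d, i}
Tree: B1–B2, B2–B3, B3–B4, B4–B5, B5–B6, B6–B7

No — bags containing vertex c are not connected in the tree.

A tree decomposition must satisfy three properties: every vertex lies in some bag; for every edge, both endpoints lie together in some bag; and for every vertex, the bags containing it form a connected subtree. Here bags containing vertex c are not connected in the tree, so the decomposition is invalid.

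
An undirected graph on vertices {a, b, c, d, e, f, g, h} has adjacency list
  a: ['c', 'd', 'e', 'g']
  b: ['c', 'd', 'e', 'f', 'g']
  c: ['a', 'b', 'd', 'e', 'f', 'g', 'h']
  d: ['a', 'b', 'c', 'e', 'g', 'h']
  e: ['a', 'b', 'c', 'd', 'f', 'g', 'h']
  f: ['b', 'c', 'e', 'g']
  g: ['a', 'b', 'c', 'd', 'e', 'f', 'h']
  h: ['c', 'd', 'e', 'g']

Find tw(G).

4

A width-4 tree decomposition is:
Bags: B1 = {a, c, d, e, g}  B2 = {b, c, d, e, g}  B3 = {b, c, e, f, g}  B4 = {c, d, e, g, h}
Tree: B1–B2, B2–B3, B2–B4
The largest bag has 5 vertices, giving width 4; this decomposition certifies tw(G) ≤ 4. On the other hand G contains the 5-clique {c, d, e, g, h}. A clique must lie in a single bag of any decomposition, so no decomposition can have width below 4. Combining the bounds, tw(G) = 4.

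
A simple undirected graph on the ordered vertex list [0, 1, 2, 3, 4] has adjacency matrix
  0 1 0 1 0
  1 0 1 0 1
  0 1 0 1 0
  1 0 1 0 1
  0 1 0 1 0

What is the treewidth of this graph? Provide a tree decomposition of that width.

Treewidth 2.
One such decomposition:
Bags: B1 = {1, 3, 4}  B2 = {0, 1, 3}  B3 = {1, 2, 3}
Tree: B1–B2, B2–B3

Each bag holds 3 vertices, so the decomposition has width 2, which upper-bounds the treewidth. Since 3–4–1–0–3 is a cycle in G, G is not acyclic. Forests are exactly the graphs of treewidth ≤ 1, so tw(G) ≥ 2. Combining the bounds, tw(G) = 2.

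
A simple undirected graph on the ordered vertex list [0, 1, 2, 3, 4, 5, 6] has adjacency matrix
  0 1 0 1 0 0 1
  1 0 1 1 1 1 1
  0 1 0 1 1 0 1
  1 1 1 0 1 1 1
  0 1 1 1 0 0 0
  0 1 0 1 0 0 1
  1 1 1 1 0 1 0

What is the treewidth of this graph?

A width-3 tree decomposition is:
Bags: B1 = {1, 2, 3, 6}  B2 = {1, 2, 3, 4}  B3 = {0, 1, 3, 6}  B4 = {1, 3, 5, 6}
Tree: B1–B2, B1–B3, B1–B4
Each bag holds 4 vertices, so the decomposition has width 3, which upper-bounds the treewidth. On the other hand G contains the 4-clique {1, 2, 3, 4}. A clique must lie in a single bag of any decomposition, so no decomposition can have width below 3. Combining the bounds, tw(G) = 3.

3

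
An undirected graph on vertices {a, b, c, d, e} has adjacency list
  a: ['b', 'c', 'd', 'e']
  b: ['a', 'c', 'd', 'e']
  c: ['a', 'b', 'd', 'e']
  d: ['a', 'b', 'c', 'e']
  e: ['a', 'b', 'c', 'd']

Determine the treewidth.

4

A width-4 tree decomposition is:
Bags: B1 = {a, b, c, d, e}
Tree: (single bag)
With just one bag of size 5, the width is 5 − 1 = 4, so tw(G) ≤ 4. For the lower bound, the 5 vertices {a, b, c, d, e} are pairwise adjacent, and any tree decomposition puts a clique entirely inside one bag — forcing width ≥ 4. The upper and lower bounds meet at 4, so that is the treewidth.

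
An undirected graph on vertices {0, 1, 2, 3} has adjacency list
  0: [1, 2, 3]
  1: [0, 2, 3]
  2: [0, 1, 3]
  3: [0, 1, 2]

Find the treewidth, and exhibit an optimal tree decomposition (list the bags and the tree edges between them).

With just one bag of size 4, the width is 4 − 1 = 3, so tw(G) ≤ 3. Conversely, {0, 1, 2, 3} is a clique of size 4, and the vertices of any clique must share a bag in every tree decomposition; so some bag has ≥ 4 vertices and tw(G) ≥ 3. The upper and lower bounds meet at 3, so that is the treewidth.

Treewidth 3.
Bags: B1 = {0, 1, 2, 3}
Tree: (single bag)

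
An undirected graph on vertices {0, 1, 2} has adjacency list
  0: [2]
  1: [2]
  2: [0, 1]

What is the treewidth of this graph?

1

A width-1 tree decomposition is:
Bags: B1 = {1, 2}  B2 = {0, 2}
Tree: B1–B2
Each bag holds 2 vertices, so the decomposition has width 1, which upper-bounds the treewidth. G has an edge, so its treewidth is at least 1. Hence tw(G) = 1 exactly.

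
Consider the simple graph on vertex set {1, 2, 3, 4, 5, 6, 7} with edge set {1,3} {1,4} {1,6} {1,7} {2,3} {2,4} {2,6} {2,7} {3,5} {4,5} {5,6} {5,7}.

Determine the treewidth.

A width-3 tree decomposition is:
Bags: B1 = {1, 2, 3, 5}  B2 = {1, 2, 5, 7}  B3 = {1, 2, 5, 6}  B4 = {1, 2, 4, 5}
Tree: B1–B2, B2–B3, B3–B4
The largest bag has 4 vertices, giving width 3; this decomposition certifies tw(G) ≤ 3. For the lower bound: the 4 vertex sets {2,3}, {1,7}, {5}, {6} are disjoint, each induces a connected subgraph, and every pair is joined by at least one edge of G. Contracting each set to a single vertex therefore yields K_{4} as a minor, and since treewidth is minor-monotone, tw(G) ≥ tw(K_{4}) = 3. Hence tw(G) = 3 exactly.

3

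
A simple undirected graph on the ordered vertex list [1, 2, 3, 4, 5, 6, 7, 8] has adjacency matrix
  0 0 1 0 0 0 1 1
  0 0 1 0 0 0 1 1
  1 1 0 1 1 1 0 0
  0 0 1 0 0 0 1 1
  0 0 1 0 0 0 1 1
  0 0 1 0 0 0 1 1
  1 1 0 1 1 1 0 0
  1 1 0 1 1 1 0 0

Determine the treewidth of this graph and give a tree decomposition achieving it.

Each bag holds 4 vertices, so the decomposition has width 3, which upper-bounds the treewidth. For the lower bound: the 4 vertex sets {4,7}, {3,5}, {8}, {2} are disjoint, each induces a connected subgraph, and every pair is joined by at least one edge of G. Contracting each set to a single vertex therefore yields K_{4} as a minor, and since treewidth is minor-monotone, tw(G) ≥ tw(K_{4}) = 3. Therefore the treewidth is 3.

Treewidth 3.
One optimal decomposition is:
Bags: B1 = {3, 4, 7, 8}  B2 = {3, 5, 7, 8}  B3 = {2, 3, 7, 8}  B4 = {3, 6, 7, 8}  B5 = {1, 3, 7, 8}
Tree: B1–B2, B2–B3, B3–B4, B4–B5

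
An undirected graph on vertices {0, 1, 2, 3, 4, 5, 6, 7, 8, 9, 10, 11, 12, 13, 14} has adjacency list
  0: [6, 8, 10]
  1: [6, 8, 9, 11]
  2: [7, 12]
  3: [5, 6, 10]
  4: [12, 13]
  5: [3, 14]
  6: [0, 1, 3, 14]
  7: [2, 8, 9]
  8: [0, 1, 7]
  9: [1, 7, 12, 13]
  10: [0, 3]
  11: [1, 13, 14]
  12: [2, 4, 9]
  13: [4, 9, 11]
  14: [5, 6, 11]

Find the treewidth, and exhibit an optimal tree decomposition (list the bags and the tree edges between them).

Treewidth 3.
Bags: B1 = {0, 3, 5, 10}  B2 = {0, 3, 5, 6}  B3 = {0, 5, 6, 14}  B4 = {0, 6, 8, 14}  B5 = {1, 6, 8, 14}  B6 = {1, 8, 11, 14}  B7 = {1, 7, 8, 11}  B8 = {1, 7, 9, 11}  B9 = {7, 9, 11, 13}  B10 = {2, 7, 9, 13}  B11 = {2, 9, 12, 13}  B12 = {2, 4, 12, 13}
Tree: B1–B2, B2–B3, B3–B4, B4–B5, B5–B6, B6–B7, B7–B8, B8–B9, B9–B10, B10–B11, B11–B12

The largest bag has 4 vertices, giving width 3; this decomposition certifies tw(G) ≤ 3. For the lower bound: the 4 vertex sets {3,5,10}, {0}, {6}, {1,8,11,14} are disjoint, each induces a connected subgraph, and every pair is joined by at least one edge of G. Contracting each set to a single vertex therefore yields K_{4} as a minor, and since treewidth is minor-monotone, tw(G) ≥ tw(K_{4}) = 3. The upper and lower bounds meet at 3, so that is the treewidth.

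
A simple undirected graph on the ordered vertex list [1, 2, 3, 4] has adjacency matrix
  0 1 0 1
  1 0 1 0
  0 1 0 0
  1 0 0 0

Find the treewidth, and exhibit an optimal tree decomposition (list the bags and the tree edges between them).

Each bag holds 2 vertices, so the decomposition has width 1, which upper-bounds the treewidth. Since G has at least one edge (e.g. 4–1), it is not an edgeless graph, so tw(G) ≥ 1. Combining the bounds, tw(G) = 1.

Treewidth 1.
One optimal decomposition is:
Bags: B1 = {1, 4}  B2 = {1, 2}  B3 = {2, 3}
Tree: B1–B2, B2–B3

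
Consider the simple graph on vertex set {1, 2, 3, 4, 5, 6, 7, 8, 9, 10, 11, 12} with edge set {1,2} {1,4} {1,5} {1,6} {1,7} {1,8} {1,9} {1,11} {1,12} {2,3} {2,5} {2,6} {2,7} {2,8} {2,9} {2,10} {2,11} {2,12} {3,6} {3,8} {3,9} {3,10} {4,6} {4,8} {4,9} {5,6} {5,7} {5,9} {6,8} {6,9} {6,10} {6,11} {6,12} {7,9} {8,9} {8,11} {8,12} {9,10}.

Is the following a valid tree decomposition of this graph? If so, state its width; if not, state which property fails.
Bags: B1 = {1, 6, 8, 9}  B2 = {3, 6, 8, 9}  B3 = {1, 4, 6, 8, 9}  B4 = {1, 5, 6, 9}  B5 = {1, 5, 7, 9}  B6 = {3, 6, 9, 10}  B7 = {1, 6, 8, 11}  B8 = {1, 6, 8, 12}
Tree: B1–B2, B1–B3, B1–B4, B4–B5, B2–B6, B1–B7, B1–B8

No — vertex 2 appears in no bag.

A tree decomposition must satisfy three properties: every vertex lies in some bag; for every edge, both endpoints lie together in some bag; and for every vertex, the bags containing it form a connected subtree. Here vertex 2 appears in no bag, so the decomposition is invalid.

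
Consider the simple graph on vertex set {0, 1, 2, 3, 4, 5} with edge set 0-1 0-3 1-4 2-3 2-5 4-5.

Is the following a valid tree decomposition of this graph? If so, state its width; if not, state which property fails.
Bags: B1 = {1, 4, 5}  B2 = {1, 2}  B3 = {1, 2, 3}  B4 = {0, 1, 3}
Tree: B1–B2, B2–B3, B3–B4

No — edge (5,2) lies in no bag.

A tree decomposition must satisfy three properties: every vertex lies in some bag; for every edge, both endpoints lie together in some bag; and for every vertex, the bags containing it form a connected subtree. Here edge (5,2) lies in no bag, so the decomposition is invalid.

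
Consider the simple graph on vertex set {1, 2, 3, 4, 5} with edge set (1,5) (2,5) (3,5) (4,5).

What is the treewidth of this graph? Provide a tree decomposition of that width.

Treewidth 1.
One such decomposition:
Bags: B1 = {2, 5}  B2 = {4, 5}  B3 = {1, 5}  B4 = {3, 5}
Tree: B1–B2, B2–B3, B3–B4

Each bag holds 2 vertices, so the decomposition has width 1, which upper-bounds the treewidth. Since G has at least one edge (e.g. 5–2), it is not an edgeless graph, so tw(G) ≥ 1. Combining the bounds, tw(G) = 1.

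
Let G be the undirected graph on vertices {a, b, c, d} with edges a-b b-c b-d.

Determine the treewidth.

A width-1 tree decomposition is:
Bags: B1 = {a, b}  B2 = {b, d}  B3 = {b, c}
Tree: B1–B2, B1–B3
Each bag holds 2 vertices, so the decomposition has width 1, which upper-bounds the treewidth. Any graph with an edge has treewidth ≥ 1, and G has the edge a–b. Therefore the treewidth is 1.

1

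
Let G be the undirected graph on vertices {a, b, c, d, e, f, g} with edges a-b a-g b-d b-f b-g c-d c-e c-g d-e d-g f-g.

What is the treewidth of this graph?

A width-2 tree decomposition is:
Bags: B1 = {c, d, e}  B2 = {c, d, g}  B3 = {b, d, g}  B4 = {a, b, g}  B5 = {b, f, g}
Tree: B1–B2, B2–B3, B3–B4, B3–B5
Each bag holds 3 vertices, so the decomposition has width 2, which upper-bounds the treewidth. For the lower bound, the 3 vertices {c, d, g} are pairwise adjacent, and any tree decomposition puts a clique entirely inside one bag — forcing width ≥ 2. Hence tw(G) = 2 exactly.

2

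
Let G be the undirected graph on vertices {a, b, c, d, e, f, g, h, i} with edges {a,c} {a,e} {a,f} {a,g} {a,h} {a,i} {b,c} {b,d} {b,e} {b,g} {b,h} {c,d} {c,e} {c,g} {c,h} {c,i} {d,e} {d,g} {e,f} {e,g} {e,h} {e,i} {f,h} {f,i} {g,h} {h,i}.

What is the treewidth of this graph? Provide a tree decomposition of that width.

The largest bag has 5 vertices, giving width 4; this decomposition certifies tw(G) ≤ 4. On the other hand G contains the 5-clique {b, c, d, e, g}. A clique must lie in a single bag of any decomposition, so no decomposition can have width below 4. The upper and lower bounds meet at 4, so that is the treewidth.

Treewidth 4.
One optimal decomposition is:
Bags: B1 = {a, c, e, h, i}  B2 = {a, c, e, g, h}  B3 = {b, c, e, g, h}  B4 = {b, c, d, e, g}  B5 = {a, e, f, h, i}
Tree: B1–B2, B2–B3, B3–B4, B1–B5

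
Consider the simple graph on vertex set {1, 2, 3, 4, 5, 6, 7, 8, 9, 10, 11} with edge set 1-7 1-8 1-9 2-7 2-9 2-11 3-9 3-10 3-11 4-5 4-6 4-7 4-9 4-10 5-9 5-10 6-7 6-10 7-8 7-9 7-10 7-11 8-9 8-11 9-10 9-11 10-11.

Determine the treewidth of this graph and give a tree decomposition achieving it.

Treewidth 3.
One such decomposition:
Bags: B1 = {7, 9, 10, 11}  B2 = {7, 8, 9, 11}  B3 = {3, 9, 10, 11}  B4 = {4, 7, 9, 10}  B5 = {2, 7, 9, 11}  B6 = {4, 5, 9, 10}  B7 = {1, 7, 8, 9}  B8 = {4, 6, 7, 10}
Tree: B1–B2, B1–B3, B1–B4, B1–B5, B4–B6, B2–B7, B4–B8

Each bag holds 4 vertices, so the decomposition has width 3, which upper-bounds the treewidth. For the lower bound, the 4 vertices {3, 9, 10, 11} are pairwise adjacent, and any tree decomposition puts a clique entirely inside one bag — forcing width ≥ 3. The upper and lower bounds meet at 3, so that is the treewidth.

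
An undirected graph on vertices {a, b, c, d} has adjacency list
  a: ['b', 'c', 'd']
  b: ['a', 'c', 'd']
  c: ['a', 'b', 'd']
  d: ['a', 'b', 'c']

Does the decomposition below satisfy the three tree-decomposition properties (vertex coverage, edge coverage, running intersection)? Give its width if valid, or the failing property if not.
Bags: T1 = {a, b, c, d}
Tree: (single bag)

Checking the three conditions: (i) the bags cover all of {a, b, c, d}; (ii) for each edge, some bag contains both endpoints; (iii) the bags containing any fixed vertex form a subtree. All hold, so the decomposition is valid with width 4 − 1 = 3.

Yes; width 3.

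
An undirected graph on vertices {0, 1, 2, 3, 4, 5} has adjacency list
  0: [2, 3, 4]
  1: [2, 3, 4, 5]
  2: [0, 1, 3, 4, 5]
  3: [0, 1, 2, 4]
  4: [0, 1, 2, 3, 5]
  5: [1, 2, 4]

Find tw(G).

A width-3 tree decomposition is:
Bags: B1 = {1, 2, 4, 5}  B2 = {1, 2, 3, 4}  B3 = {0, 2, 3, 4}
Tree: B1–B2, B2–B3
Every bag has size at most 4, so the width is 4 − 1 = 3 and tw(G) ≤ 3. On the other hand G contains the 4-clique {0, 2, 3, 4}. A clique must lie in a single bag of any decomposition, so no decomposition can have width below 3. Combining the bounds, tw(G) = 3.

3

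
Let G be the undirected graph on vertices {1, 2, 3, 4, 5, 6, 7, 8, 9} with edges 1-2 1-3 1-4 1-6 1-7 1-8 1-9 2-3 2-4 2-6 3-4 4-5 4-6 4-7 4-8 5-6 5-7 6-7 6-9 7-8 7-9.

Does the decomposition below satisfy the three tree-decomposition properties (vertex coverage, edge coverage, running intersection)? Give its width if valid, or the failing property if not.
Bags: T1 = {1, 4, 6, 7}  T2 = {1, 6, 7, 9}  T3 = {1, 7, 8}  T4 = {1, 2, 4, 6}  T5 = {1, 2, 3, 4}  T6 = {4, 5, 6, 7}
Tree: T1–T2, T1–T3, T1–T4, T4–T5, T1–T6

No — edge (4,8) lies in no bag.

A tree decomposition must satisfy three properties: every vertex lies in some bag; for every edge, both endpoints lie together in some bag; and for every vertex, the bags containing it form a connected subtree. Here edge (4,8) lies in no bag, so the decomposition is invalid.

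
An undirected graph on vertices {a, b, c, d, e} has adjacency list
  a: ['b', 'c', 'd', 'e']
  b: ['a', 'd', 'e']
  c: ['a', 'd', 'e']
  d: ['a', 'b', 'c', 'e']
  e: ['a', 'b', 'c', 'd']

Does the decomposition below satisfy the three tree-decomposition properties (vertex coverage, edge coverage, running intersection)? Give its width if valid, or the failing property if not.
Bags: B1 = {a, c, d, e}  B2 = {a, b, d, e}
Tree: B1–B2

Every vertex of G appears in some bag (union = {a, b, c, d, e}); every edge is covered by a bag; and for each vertex v the set of bags containing v is connected in the bag tree. The decomposition is therefore valid. The largest bag has 4 vertices, so the width is 3.

Yes; width 3.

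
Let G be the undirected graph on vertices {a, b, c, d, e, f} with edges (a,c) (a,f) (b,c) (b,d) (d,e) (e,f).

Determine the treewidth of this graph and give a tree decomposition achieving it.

The largest bag has 3 vertices, giving width 2; this decomposition certifies tw(G) ≤ 2. Since a–f–e–d–b–c–a is a cycle in G, G is not acyclic. Forests are exactly the graphs of treewidth ≤ 1, so tw(G) ≥ 2. Therefore the treewidth is 2.

Treewidth 2.
One optimal decomposition is:
Bags: B1 = {a, e, f}  B2 = {a, d, e}  B3 = {a, b, d}  B4 = {a, b, c}
Tree: B1–B2, B2–B3, B3–B4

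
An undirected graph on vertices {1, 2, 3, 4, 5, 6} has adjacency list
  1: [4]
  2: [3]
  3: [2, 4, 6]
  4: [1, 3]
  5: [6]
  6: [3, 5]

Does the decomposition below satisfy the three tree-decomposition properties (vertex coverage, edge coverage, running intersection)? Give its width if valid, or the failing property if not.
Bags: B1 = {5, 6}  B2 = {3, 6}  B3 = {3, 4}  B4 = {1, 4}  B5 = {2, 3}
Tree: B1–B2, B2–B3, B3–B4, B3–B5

Every vertex of G appears in some bag (union = {1, 2, 3, 4, 5, 6}); every edge is covered by a bag; and for each vertex v the set of bags containing v is connected in the bag tree. The decomposition is therefore valid. The largest bag has 2 vertices, so the width is 1.

Yes; width 1.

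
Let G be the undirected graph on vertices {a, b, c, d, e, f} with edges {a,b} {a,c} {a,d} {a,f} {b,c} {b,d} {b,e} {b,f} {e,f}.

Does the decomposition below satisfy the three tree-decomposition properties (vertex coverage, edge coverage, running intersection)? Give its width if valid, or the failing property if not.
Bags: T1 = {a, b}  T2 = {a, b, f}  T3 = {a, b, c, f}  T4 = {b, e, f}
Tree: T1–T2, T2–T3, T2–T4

A tree decomposition must satisfy three properties: every vertex lies in some bag; for every edge, both endpoints lie together in some bag; and for every vertex, the bags containing it form a connected subtree. Here vertex d appears in no bag, so the decomposition is invalid.

No — vertex d appears in no bag.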